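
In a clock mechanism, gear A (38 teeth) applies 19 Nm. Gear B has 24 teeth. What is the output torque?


Given: N1 = 38, N2 = 24, T1 = 19 Nm
Using T2/T1 = N2/N1
T2 = T1 * N2 / N1
T2 = 19 * 24 / 38
T2 = 456 / 38
T2 = 12 Nm

12 Nm


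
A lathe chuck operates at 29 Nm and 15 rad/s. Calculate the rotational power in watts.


Given: tau = 29 Nm, omega = 15 rad/s
Using P = tau * omega
P = 29 * 15
P = 435 W

435 W


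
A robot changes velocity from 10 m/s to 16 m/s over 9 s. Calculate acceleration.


Given: initial velocity v0 = 10 m/s, final velocity v = 16 m/s, time t = 9 s
Using a = (v - v0) / t
a = (16 - 10) / 9
a = 6 / 9
a = 2/3 m/s^2

2/3 m/s^2


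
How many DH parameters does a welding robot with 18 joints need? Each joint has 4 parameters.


Given: 18 joints, 4 DH parameters per joint (d, theta, a, alpha)
Total DH parameters = number_of_joints * 4
Total = 18 * 4
Total = 72

72


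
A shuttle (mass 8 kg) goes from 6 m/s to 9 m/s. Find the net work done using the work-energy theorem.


Given: m = 8 kg, v0 = 6 m/s, v = 9 m/s
Using W = (1/2)*m*(v^2 - v0^2)
v^2 = 9^2 = 81
v0^2 = 6^2 = 36
v^2 - v0^2 = 81 - 36 = 45
W = (1/2)*8*45 = 180 J

180 J


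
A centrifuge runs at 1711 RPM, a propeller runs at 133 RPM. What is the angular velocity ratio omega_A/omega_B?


Given: RPM_A = 1711, RPM_B = 133
omega = 2*pi*RPM/60, so omega_A/omega_B = RPM_A / RPM_B
omega_A/omega_B = 1711 / 133
omega_A/omega_B = 1711/133

1711/133


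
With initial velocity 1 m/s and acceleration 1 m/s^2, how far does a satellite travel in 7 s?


Given: v0 = 1 m/s, a = 1 m/s^2, t = 7 s
Using s = v0*t + (1/2)*a*t^2
s = 1*7 + (1/2)*1*7^2
s = 7 + (1/2)*49
s = 7 + 49/2
s = 63/2

63/2 m


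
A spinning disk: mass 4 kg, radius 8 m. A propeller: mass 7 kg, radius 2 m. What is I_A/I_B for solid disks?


Given: M1=4 kg, R1=8 m, M2=7 kg, R2=2 m
For a disk: I = (1/2)*M*R^2, so I_A/I_B = (M1*R1^2)/(M2*R2^2)
M1*R1^2 = 4*64 = 256
M2*R2^2 = 7*4 = 28
I_A/I_B = 256/28 = 64/7

64/7


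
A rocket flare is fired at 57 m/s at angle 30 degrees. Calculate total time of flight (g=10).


Given: v0 = 57 m/s, theta = 30 deg, g = 10 m/s^2
sin(30) = 1/2
Using T = 2*v0*sin(theta) / g
T = 2*57*1/2 / 10
T = 57 / 10
T = 57/10 s

57/10 s


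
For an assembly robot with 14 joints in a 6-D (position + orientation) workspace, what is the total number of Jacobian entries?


Given: task space dimension = 6, joints = 14
Jacobian is a 6 x 14 matrix
Total entries = rows * columns
Total = 6 * 14
Total = 84

84


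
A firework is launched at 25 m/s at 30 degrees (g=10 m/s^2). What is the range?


Given: v0 = 25 m/s, theta = 30 deg, g = 10 m/s^2
sin(2*30) = sin(60) = sqrt(3)/2
Using R = v0^2 * sin(2*theta) / g
R = 25^2 * (sqrt(3)/2) / 10
R = 625 * sqrt(3) / 20
R = 125/4*sqrt(3) m

125/4*sqrt(3) m


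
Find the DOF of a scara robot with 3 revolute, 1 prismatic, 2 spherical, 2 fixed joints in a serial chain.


Given: serial robot with 3 revolute, 1 prismatic, 2 spherical, 2 fixed joints
DOF contribution per joint type: revolute=1, prismatic=1, spherical=3, fixed=0
DOF = 3*1 + 1*1 + 2*3 + 2*0
DOF = 10

10


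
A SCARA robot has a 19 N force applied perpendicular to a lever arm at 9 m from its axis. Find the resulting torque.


Given: F = 19 N, r = 9 m, angle = 90 deg (perpendicular)
Using tau = F * r * sin(90)
sin(90) = 1
tau = 19 * 9 * 1
tau = 171 Nm

171 Nm


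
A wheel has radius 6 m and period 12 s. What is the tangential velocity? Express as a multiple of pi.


Given: radius r = 6 m, period T = 12 s
Using v = 2*pi*r / T
v = 2*pi*6 / 12
v = 12*pi / 12
v = 1*pi m/s

1*pi m/s


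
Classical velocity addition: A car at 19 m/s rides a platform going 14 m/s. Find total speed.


Given: object velocity = 19 m/s, platform velocity = 14 m/s (same direction)
Using classical velocity addition: v_total = v_object + v_platform
v_total = 19 + 14
v_total = 33 m/s

33 m/s


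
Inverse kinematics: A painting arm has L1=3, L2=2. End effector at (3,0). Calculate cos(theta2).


Given: L1 = 3, L2 = 2, target (x, y) = (3, 0)
Using cos(theta2) = (x^2 + y^2 - L1^2 - L2^2) / (2*L1*L2)
x^2 + y^2 = 3^2 + 0 = 9
L1^2 + L2^2 = 9 + 4 = 13
Numerator = 9 - 13 = -4
Denominator = 2*3*2 = 12
cos(theta2) = -4/12 = -1/3

-1/3


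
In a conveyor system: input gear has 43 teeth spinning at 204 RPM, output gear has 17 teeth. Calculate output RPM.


Given: N1 = 43 teeth, w1 = 204 RPM, N2 = 17 teeth
Using N1*w1 = N2*w2
w2 = N1*w1 / N2
w2 = 43*204 / 17
w2 = 8772 / 17
w2 = 516 RPM

516 RPM


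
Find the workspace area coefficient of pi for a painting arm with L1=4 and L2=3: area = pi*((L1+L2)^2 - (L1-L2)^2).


Given: L1 = 4, L2 = 3
(L1+L2)^2 = (7)^2 = 49
(L1-L2)^2 = (1)^2 = 1
Difference = 49 - 1 = 48
This equals 4*L1*L2 = 4*4*3 = 48
Workspace area = 48*pi

48


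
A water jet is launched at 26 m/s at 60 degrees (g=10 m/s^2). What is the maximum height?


Given: v0 = 26 m/s, theta = 60 deg, g = 10 m/s^2
sin^2(60) = 3/4
Using H = v0^2 * sin^2(theta) / (2*g)
H = 26^2 * 3/4 / (2*10)
H = 676 * 3/4 / 20
H = 507 / 20
H = 507/20 m

507/20 m


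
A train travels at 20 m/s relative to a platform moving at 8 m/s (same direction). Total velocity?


Given: object velocity = 20 m/s, platform velocity = 8 m/s (same direction)
Using classical velocity addition: v_total = v_object + v_platform
v_total = 20 + 8
v_total = 28 m/s

28 m/s


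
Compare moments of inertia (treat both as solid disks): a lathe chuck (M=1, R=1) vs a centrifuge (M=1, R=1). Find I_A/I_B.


Given: M1=1 kg, R1=1 m, M2=1 kg, R2=1 m
For a disk: I = (1/2)*M*R^2, so I_A/I_B = (M1*R1^2)/(M2*R2^2)
M1*R1^2 = 1*1 = 1
M2*R2^2 = 1*1 = 1
I_A/I_B = 1/1 = 1

1


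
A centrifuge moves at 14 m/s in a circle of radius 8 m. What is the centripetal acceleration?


Given: v = 14 m/s, r = 8 m
Using a_c = v^2 / r
a_c = 14^2 / 8
a_c = 196 / 8
a_c = 49/2 m/s^2

49/2 m/s^2


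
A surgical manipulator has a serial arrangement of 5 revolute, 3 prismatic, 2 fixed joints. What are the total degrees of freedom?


Given: serial robot with 5 revolute, 3 prismatic, 2 fixed joints
DOF contribution per joint type: revolute=1, prismatic=1, spherical=3, fixed=0
DOF = 5*1 + 3*1 + 2*0
DOF = 8

8


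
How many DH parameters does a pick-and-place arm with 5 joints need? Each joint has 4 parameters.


Given: 5 joints, 4 DH parameters per joint (d, theta, a, alpha)
Total DH parameters = number_of_joints * 4
Total = 5 * 4
Total = 20

20


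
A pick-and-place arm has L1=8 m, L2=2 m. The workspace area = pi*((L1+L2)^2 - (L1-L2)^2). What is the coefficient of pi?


Given: L1 = 8, L2 = 2
(L1+L2)^2 = (10)^2 = 100
(L1-L2)^2 = (6)^2 = 36
Difference = 100 - 36 = 64
This equals 4*L1*L2 = 4*8*2 = 64
Workspace area = 64*pi

64


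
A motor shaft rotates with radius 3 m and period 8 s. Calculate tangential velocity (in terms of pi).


Given: radius r = 3 m, period T = 8 s
Using v = 2*pi*r / T
v = 2*pi*3 / 8
v = 6*pi / 8
v = 3/4*pi m/s

3/4*pi m/s


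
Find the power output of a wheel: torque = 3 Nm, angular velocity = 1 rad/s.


Given: tau = 3 Nm, omega = 1 rad/s
Using P = tau * omega
P = 3 * 1
P = 3 W

3 W


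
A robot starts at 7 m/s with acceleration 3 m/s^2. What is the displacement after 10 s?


Given: v0 = 7 m/s, a = 3 m/s^2, t = 10 s
Using s = v0*t + (1/2)*a*t^2
s = 7*10 + (1/2)*3*10^2
s = 70 + (1/2)*300
s = 70 + 150
s = 220

220 m


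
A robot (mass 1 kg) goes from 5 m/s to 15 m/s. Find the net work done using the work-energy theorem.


Given: m = 1 kg, v0 = 5 m/s, v = 15 m/s
Using W = (1/2)*m*(v^2 - v0^2)
v^2 = 15^2 = 225
v0^2 = 5^2 = 25
v^2 - v0^2 = 225 - 25 = 200
W = (1/2)*1*200 = 100 J

100 J


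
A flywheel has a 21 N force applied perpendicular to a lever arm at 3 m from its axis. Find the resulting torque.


Given: F = 21 N, r = 3 m, angle = 90 deg (perpendicular)
Using tau = F * r * sin(90)
sin(90) = 1
tau = 21 * 3 * 1
tau = 63 Nm

63 Nm


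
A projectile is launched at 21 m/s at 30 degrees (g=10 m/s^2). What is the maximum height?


Given: v0 = 21 m/s, theta = 30 deg, g = 10 m/s^2
sin^2(30) = 1/4
Using H = v0^2 * sin^2(theta) / (2*g)
H = 21^2 * 1/4 / (2*10)
H = 441 * 1/4 / 20
H = 441/4 / 20
H = 441/80 m

441/80 m


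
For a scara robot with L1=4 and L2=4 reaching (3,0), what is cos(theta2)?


Given: L1 = 4, L2 = 4, target (x, y) = (3, 0)
Using cos(theta2) = (x^2 + y^2 - L1^2 - L2^2) / (2*L1*L2)
x^2 + y^2 = 3^2 + 0 = 9
L1^2 + L2^2 = 16 + 16 = 32
Numerator = 9 - 32 = -23
Denominator = 2*4*4 = 32
cos(theta2) = -23/32 = -23/32

-23/32


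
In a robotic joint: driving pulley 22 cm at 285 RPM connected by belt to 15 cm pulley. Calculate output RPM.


Given: D1 = 22 cm, w1 = 285 RPM, D2 = 15 cm
Using D1*w1 = D2*w2
w2 = D1*w1 / D2
w2 = 22*285 / 15
w2 = 6270 / 15
w2 = 418 RPM

418 RPM


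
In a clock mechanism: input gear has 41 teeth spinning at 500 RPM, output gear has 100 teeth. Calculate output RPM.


Given: N1 = 41 teeth, w1 = 500 RPM, N2 = 100 teeth
Using N1*w1 = N2*w2
w2 = N1*w1 / N2
w2 = 41*500 / 100
w2 = 20500 / 100
w2 = 205 RPM

205 RPM


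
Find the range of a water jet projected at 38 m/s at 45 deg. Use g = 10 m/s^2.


Given: v0 = 38 m/s, theta = 45 deg, g = 10 m/s^2
sin(2*45) = sin(90) = 1
Using R = v0^2 * sin(2*theta) / g
R = 38^2 * 1 / 10
R = 1444 / 10
R = 722/5 m

722/5 m


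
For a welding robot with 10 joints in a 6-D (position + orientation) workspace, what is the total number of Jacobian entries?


Given: task space dimension = 6, joints = 10
Jacobian is a 6 x 10 matrix
Total entries = rows * columns
Total = 6 * 10
Total = 60

60


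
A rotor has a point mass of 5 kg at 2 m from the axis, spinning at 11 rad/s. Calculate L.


Given: m = 5 kg, r = 2 m, omega = 11 rad/s
For a point mass: I = m*r^2
I = 5*2^2 = 5*4 = 20
L = I*omega = 20*11
L = 220 kg*m^2/s

220 kg*m^2/s


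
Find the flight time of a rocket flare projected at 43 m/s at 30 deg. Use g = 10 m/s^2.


Given: v0 = 43 m/s, theta = 30 deg, g = 10 m/s^2
sin(30) = 1/2
Using T = 2*v0*sin(theta) / g
T = 2*43*1/2 / 10
T = 43 / 10
T = 43/10 s

43/10 s


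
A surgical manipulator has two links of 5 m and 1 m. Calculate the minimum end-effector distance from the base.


Given: L1 = 5 m, L2 = 1 m
For a 2-link planar arm, min reach = |L1 - L2| (second link folded back)
Min reach = |5 - 1|
Min reach = 4 m

4 m


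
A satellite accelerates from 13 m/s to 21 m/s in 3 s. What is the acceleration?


Given: initial velocity v0 = 13 m/s, final velocity v = 21 m/s, time t = 3 s
Using a = (v - v0) / t
a = (21 - 13) / 3
a = 8 / 3
a = 8/3 m/s^2

8/3 m/s^2


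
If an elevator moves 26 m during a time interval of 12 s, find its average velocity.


Given: distance d = 26 m, time t = 12 s
Using v = d / t
v = 26 / 12
v = 13/6 m/s

13/6 m/s


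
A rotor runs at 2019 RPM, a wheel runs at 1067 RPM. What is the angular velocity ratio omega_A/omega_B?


Given: RPM_A = 2019, RPM_B = 1067
omega = 2*pi*RPM/60, so omega_A/omega_B = RPM_A / RPM_B
omega_A/omega_B = 2019 / 1067
omega_A/omega_B = 2019/1067

2019/1067


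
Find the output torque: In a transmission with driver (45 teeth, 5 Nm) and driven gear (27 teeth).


Given: N1 = 45, N2 = 27, T1 = 5 Nm
Using T2/T1 = N2/N1
T2 = T1 * N2 / N1
T2 = 5 * 27 / 45
T2 = 135 / 45
T2 = 3 Nm

3 Nm


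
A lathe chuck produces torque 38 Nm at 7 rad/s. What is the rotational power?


Given: tau = 38 Nm, omega = 7 rad/s
Using P = tau * omega
P = 38 * 7
P = 266 W

266 W


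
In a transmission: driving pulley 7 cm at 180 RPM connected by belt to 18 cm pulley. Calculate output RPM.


Given: D1 = 7 cm, w1 = 180 RPM, D2 = 18 cm
Using D1*w1 = D2*w2
w2 = D1*w1 / D2
w2 = 7*180 / 18
w2 = 1260 / 18
w2 = 70 RPM

70 RPM


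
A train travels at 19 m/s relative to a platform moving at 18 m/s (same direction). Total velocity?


Given: object velocity = 19 m/s, platform velocity = 18 m/s (same direction)
Using classical velocity addition: v_total = v_object + v_platform
v_total = 19 + 18
v_total = 37 m/s

37 m/s


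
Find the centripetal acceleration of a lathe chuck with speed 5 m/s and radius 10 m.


Given: v = 5 m/s, r = 10 m
Using a_c = v^2 / r
a_c = 5^2 / 10
a_c = 25 / 10
a_c = 5/2 m/s^2

5/2 m/s^2


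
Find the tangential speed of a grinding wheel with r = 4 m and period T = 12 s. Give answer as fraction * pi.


Given: radius r = 4 m, period T = 12 s
Using v = 2*pi*r / T
v = 2*pi*4 / 12
v = 8*pi / 12
v = 2/3*pi m/s

2/3*pi m/s


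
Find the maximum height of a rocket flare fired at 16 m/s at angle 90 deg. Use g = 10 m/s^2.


Given: v0 = 16 m/s, theta = 90 deg, g = 10 m/s^2
sin^2(90) = 1
Using H = v0^2 * sin^2(theta) / (2*g)
H = 16^2 * 1 / (2*10)
H = 256 * 1 / 20
H = 256 / 20
H = 64/5 m

64/5 m


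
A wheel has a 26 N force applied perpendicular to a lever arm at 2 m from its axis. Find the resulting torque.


Given: F = 26 N, r = 2 m, angle = 90 deg (perpendicular)
Using tau = F * r * sin(90)
sin(90) = 1
tau = 26 * 2 * 1
tau = 52 Nm

52 Nm


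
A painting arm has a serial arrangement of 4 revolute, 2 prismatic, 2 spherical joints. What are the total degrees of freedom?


Given: serial robot with 4 revolute, 2 prismatic, 2 spherical joints
DOF contribution per joint type: revolute=1, prismatic=1, spherical=3, fixed=0
DOF = 4*1 + 2*1 + 2*3
DOF = 12

12


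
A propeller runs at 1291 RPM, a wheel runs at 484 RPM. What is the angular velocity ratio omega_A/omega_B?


Given: RPM_A = 1291, RPM_B = 484
omega = 2*pi*RPM/60, so omega_A/omega_B = RPM_A / RPM_B
omega_A/omega_B = 1291 / 484
omega_A/omega_B = 1291/484

1291/484


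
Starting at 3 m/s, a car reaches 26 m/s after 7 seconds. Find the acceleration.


Given: initial velocity v0 = 3 m/s, final velocity v = 26 m/s, time t = 7 s
Using a = (v - v0) / t
a = (26 - 3) / 7
a = 23 / 7
a = 23/7 m/s^2

23/7 m/s^2


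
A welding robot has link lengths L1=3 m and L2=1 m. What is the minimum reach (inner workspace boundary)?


Given: L1 = 3 m, L2 = 1 m
For a 2-link planar arm, min reach = |L1 - L2| (second link folded back)
Min reach = |3 - 1|
Min reach = 2 m

2 m


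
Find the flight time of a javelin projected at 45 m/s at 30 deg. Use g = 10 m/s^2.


Given: v0 = 45 m/s, theta = 30 deg, g = 10 m/s^2
sin(30) = 1/2
Using T = 2*v0*sin(theta) / g
T = 2*45*1/2 / 10
T = 45 / 10
T = 9/2 s

9/2 s


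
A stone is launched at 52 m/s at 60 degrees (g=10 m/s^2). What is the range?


Given: v0 = 52 m/s, theta = 60 deg, g = 10 m/s^2
sin(2*60) = sin(120) = sqrt(3)/2
Using R = v0^2 * sin(2*theta) / g
R = 52^2 * (sqrt(3)/2) / 10
R = 2704 * sqrt(3) / 20
R = 676/5*sqrt(3) m

676/5*sqrt(3) m


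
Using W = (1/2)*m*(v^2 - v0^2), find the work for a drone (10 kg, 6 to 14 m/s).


Given: m = 10 kg, v0 = 6 m/s, v = 14 m/s
Using W = (1/2)*m*(v^2 - v0^2)
v^2 = 14^2 = 196
v0^2 = 6^2 = 36
v^2 - v0^2 = 196 - 36 = 160
W = (1/2)*10*160 = 800 J

800 J


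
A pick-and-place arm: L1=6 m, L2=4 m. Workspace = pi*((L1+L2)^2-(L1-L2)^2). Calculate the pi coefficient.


Given: L1 = 6, L2 = 4
(L1+L2)^2 = (10)^2 = 100
(L1-L2)^2 = (2)^2 = 4
Difference = 100 - 4 = 96
This equals 4*L1*L2 = 4*6*4 = 96
Workspace area = 96*pi

96


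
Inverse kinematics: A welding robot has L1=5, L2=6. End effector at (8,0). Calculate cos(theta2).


Given: L1 = 5, L2 = 6, target (x, y) = (8, 0)
Using cos(theta2) = (x^2 + y^2 - L1^2 - L2^2) / (2*L1*L2)
x^2 + y^2 = 8^2 + 0 = 64
L1^2 + L2^2 = 25 + 36 = 61
Numerator = 64 - 61 = 3
Denominator = 2*5*6 = 60
cos(theta2) = 3/60 = 1/20

1/20


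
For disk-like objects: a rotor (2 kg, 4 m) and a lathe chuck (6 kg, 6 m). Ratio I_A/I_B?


Given: M1=2 kg, R1=4 m, M2=6 kg, R2=6 m
For a disk: I = (1/2)*M*R^2, so I_A/I_B = (M1*R1^2)/(M2*R2^2)
M1*R1^2 = 2*16 = 32
M2*R2^2 = 6*36 = 216
I_A/I_B = 32/216 = 4/27

4/27


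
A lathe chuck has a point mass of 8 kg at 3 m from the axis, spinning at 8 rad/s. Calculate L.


Given: m = 8 kg, r = 3 m, omega = 8 rad/s
For a point mass: I = m*r^2
I = 8*3^2 = 8*9 = 72
L = I*omega = 72*8
L = 576 kg*m^2/s

576 kg*m^2/s


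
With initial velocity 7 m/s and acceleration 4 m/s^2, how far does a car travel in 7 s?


Given: v0 = 7 m/s, a = 4 m/s^2, t = 7 s
Using s = v0*t + (1/2)*a*t^2
s = 7*7 + (1/2)*4*7^2
s = 49 + (1/2)*196
s = 49 + 98
s = 147

147 m


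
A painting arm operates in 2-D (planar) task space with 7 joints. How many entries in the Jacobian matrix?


Given: task space dimension = 2, joints = 7
Jacobian is a 2 x 7 matrix
Total entries = rows * columns
Total = 2 * 7
Total = 14

14


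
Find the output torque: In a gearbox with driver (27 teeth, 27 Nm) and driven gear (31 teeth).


Given: N1 = 27, N2 = 31, T1 = 27 Nm
Using T2/T1 = N2/N1
T2 = T1 * N2 / N1
T2 = 27 * 31 / 27
T2 = 837 / 27
T2 = 31 Nm

31 Nm


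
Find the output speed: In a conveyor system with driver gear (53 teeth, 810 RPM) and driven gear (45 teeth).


Given: N1 = 53 teeth, w1 = 810 RPM, N2 = 45 teeth
Using N1*w1 = N2*w2
w2 = N1*w1 / N2
w2 = 53*810 / 45
w2 = 42930 / 45
w2 = 954 RPM

954 RPM


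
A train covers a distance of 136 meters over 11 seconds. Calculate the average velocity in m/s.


Given: distance d = 136 m, time t = 11 s
Using v = d / t
v = 136 / 11
v = 136/11 m/s

136/11 m/s


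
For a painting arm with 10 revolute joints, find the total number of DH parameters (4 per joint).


Given: 10 joints, 4 DH parameters per joint (d, theta, a, alpha)
Total DH parameters = number_of_joints * 4
Total = 10 * 4
Total = 40

40


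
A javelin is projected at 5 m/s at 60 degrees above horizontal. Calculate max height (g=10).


Given: v0 = 5 m/s, theta = 60 deg, g = 10 m/s^2
sin^2(60) = 3/4
Using H = v0^2 * sin^2(theta) / (2*g)
H = 5^2 * 3/4 / (2*10)
H = 25 * 3/4 / 20
H = 75/4 / 20
H = 15/16 m

15/16 m


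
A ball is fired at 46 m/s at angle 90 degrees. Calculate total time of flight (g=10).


Given: v0 = 46 m/s, theta = 90 deg, g = 10 m/s^2
sin(90) = 1
Using T = 2*v0*sin(theta) / g
T = 2*46*1 / 10
T = 92 / 10
T = 46/5 s

46/5 s


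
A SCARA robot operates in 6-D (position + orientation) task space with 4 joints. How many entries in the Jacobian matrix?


Given: task space dimension = 6, joints = 4
Jacobian is a 6 x 4 matrix
Total entries = rows * columns
Total = 6 * 4
Total = 24

24


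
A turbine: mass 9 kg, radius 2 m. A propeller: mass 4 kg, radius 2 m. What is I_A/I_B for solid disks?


Given: M1=9 kg, R1=2 m, M2=4 kg, R2=2 m
For a disk: I = (1/2)*M*R^2, so I_A/I_B = (M1*R1^2)/(M2*R2^2)
M1*R1^2 = 9*4 = 36
M2*R2^2 = 4*4 = 16
I_A/I_B = 36/16 = 9/4

9/4


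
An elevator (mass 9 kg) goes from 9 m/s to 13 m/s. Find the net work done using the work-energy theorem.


Given: m = 9 kg, v0 = 9 m/s, v = 13 m/s
Using W = (1/2)*m*(v^2 - v0^2)
v^2 = 13^2 = 169
v0^2 = 9^2 = 81
v^2 - v0^2 = 169 - 81 = 88
W = (1/2)*9*88 = 396 J

396 J


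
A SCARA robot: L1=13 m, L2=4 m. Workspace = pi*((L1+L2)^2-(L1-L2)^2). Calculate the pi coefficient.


Given: L1 = 13, L2 = 4
(L1+L2)^2 = (17)^2 = 289
(L1-L2)^2 = (9)^2 = 81
Difference = 289 - 81 = 208
This equals 4*L1*L2 = 4*13*4 = 208
Workspace area = 208*pi

208


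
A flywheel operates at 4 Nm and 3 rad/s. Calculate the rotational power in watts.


Given: tau = 4 Nm, omega = 3 rad/s
Using P = tau * omega
P = 4 * 3
P = 12 W

12 W


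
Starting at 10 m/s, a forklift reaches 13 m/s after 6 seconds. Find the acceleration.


Given: initial velocity v0 = 10 m/s, final velocity v = 13 m/s, time t = 6 s
Using a = (v - v0) / t
a = (13 - 10) / 6
a = 3 / 6
a = 1/2 m/s^2

1/2 m/s^2


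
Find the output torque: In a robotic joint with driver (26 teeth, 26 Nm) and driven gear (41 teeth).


Given: N1 = 26, N2 = 41, T1 = 26 Nm
Using T2/T1 = N2/N1
T2 = T1 * N2 / N1
T2 = 26 * 41 / 26
T2 = 1066 / 26
T2 = 41 Nm

41 Nm


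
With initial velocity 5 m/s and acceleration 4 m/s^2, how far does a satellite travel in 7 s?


Given: v0 = 5 m/s, a = 4 m/s^2, t = 7 s
Using s = v0*t + (1/2)*a*t^2
s = 5*7 + (1/2)*4*7^2
s = 35 + (1/2)*196
s = 35 + 98
s = 133

133 m


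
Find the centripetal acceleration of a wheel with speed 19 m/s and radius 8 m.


Given: v = 19 m/s, r = 8 m
Using a_c = v^2 / r
a_c = 19^2 / 8
a_c = 361 / 8
a_c = 361/8 m/s^2

361/8 m/s^2


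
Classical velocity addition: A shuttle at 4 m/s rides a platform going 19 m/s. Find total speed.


Given: object velocity = 4 m/s, platform velocity = 19 m/s (same direction)
Using classical velocity addition: v_total = v_object + v_platform
v_total = 4 + 19
v_total = 23 m/s

23 m/s


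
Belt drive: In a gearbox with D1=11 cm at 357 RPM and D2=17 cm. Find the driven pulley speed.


Given: D1 = 11 cm, w1 = 357 RPM, D2 = 17 cm
Using D1*w1 = D2*w2
w2 = D1*w1 / D2
w2 = 11*357 / 17
w2 = 3927 / 17
w2 = 231 RPM

231 RPM


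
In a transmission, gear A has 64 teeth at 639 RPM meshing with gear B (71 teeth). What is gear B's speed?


Given: N1 = 64 teeth, w1 = 639 RPM, N2 = 71 teeth
Using N1*w1 = N2*w2
w2 = N1*w1 / N2
w2 = 64*639 / 71
w2 = 40896 / 71
w2 = 576 RPM

576 RPM


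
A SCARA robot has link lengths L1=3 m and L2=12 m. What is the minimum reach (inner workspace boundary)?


Given: L1 = 3 m, L2 = 12 m
For a 2-link planar arm, min reach = |L1 - L2| (second link folded back)
Min reach = |3 - 12|
Min reach = 9 m

9 m


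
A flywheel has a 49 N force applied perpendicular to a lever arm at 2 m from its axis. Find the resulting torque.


Given: F = 49 N, r = 2 m, angle = 90 deg (perpendicular)
Using tau = F * r * sin(90)
sin(90) = 1
tau = 49 * 2 * 1
tau = 98 Nm

98 Nm


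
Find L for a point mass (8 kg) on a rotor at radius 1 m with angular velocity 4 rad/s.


Given: m = 8 kg, r = 1 m, omega = 4 rad/s
For a point mass: I = m*r^2
I = 8*1^2 = 8*1 = 8
L = I*omega = 8*4
L = 32 kg*m^2/s

32 kg*m^2/s


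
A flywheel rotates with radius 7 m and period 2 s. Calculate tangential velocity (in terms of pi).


Given: radius r = 7 m, period T = 2 s
Using v = 2*pi*r / T
v = 2*pi*7 / 2
v = 14*pi / 2
v = 7*pi m/s

7*pi m/s


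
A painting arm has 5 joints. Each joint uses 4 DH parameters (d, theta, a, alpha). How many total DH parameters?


Given: 5 joints, 4 DH parameters per joint (d, theta, a, alpha)
Total DH parameters = number_of_joints * 4
Total = 5 * 4
Total = 20

20


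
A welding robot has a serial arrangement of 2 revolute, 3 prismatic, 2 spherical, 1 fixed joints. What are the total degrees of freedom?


Given: serial robot with 2 revolute, 3 prismatic, 2 spherical, 1 fixed joints
DOF contribution per joint type: revolute=1, prismatic=1, spherical=3, fixed=0
DOF = 2*1 + 3*1 + 2*3 + 1*0
DOF = 11

11


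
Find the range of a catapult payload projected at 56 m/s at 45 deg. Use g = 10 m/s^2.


Given: v0 = 56 m/s, theta = 45 deg, g = 10 m/s^2
sin(2*45) = sin(90) = 1
Using R = v0^2 * sin(2*theta) / g
R = 56^2 * 1 / 10
R = 3136 / 10
R = 1568/5 m

1568/5 m


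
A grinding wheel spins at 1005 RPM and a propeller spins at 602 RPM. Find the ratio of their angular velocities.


Given: RPM_A = 1005, RPM_B = 602
omega = 2*pi*RPM/60, so omega_A/omega_B = RPM_A / RPM_B
omega_A/omega_B = 1005 / 602
omega_A/omega_B = 1005/602

1005/602


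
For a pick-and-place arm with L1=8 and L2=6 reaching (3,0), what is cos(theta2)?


Given: L1 = 8, L2 = 6, target (x, y) = (3, 0)
Using cos(theta2) = (x^2 + y^2 - L1^2 - L2^2) / (2*L1*L2)
x^2 + y^2 = 3^2 + 0 = 9
L1^2 + L2^2 = 64 + 36 = 100
Numerator = 9 - 100 = -91
Denominator = 2*8*6 = 96
cos(theta2) = -91/96 = -91/96

-91/96


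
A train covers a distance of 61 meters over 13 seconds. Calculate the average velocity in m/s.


Given: distance d = 61 m, time t = 13 s
Using v = d / t
v = 61 / 13
v = 61/13 m/s

61/13 m/s


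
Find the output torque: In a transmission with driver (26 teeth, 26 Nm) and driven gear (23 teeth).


Given: N1 = 26, N2 = 23, T1 = 26 Nm
Using T2/T1 = N2/N1
T2 = T1 * N2 / N1
T2 = 26 * 23 / 26
T2 = 598 / 26
T2 = 23 Nm

23 Nm


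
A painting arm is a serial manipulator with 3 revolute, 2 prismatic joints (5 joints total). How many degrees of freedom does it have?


Given: serial robot with 3 revolute, 2 prismatic joints
DOF contribution per joint type: revolute=1, prismatic=1, spherical=3, fixed=0
DOF = 3*1 + 2*1
DOF = 5

5


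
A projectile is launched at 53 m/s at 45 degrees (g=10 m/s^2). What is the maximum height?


Given: v0 = 53 m/s, theta = 45 deg, g = 10 m/s^2
sin^2(45) = 1/2
Using H = v0^2 * sin^2(theta) / (2*g)
H = 53^2 * 1/2 / (2*10)
H = 2809 * 1/2 / 20
H = 2809/2 / 20
H = 2809/40 m

2809/40 m


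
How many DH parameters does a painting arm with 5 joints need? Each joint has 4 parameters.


Given: 5 joints, 4 DH parameters per joint (d, theta, a, alpha)
Total DH parameters = number_of_joints * 4
Total = 5 * 4
Total = 20

20


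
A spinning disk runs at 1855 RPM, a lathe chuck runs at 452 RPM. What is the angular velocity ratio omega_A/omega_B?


Given: RPM_A = 1855, RPM_B = 452
omega = 2*pi*RPM/60, so omega_A/omega_B = RPM_A / RPM_B
omega_A/omega_B = 1855 / 452
omega_A/omega_B = 1855/452

1855/452


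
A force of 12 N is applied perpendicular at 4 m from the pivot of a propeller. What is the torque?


Given: F = 12 N, r = 4 m, angle = 90 deg (perpendicular)
Using tau = F * r * sin(90)
sin(90) = 1
tau = 12 * 4 * 1
tau = 48 Nm

48 Nm


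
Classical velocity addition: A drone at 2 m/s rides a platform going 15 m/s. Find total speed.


Given: object velocity = 2 m/s, platform velocity = 15 m/s (same direction)
Using classical velocity addition: v_total = v_object + v_platform
v_total = 2 + 15
v_total = 17 m/s

17 m/s


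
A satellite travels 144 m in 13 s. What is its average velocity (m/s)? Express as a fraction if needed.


Given: distance d = 144 m, time t = 13 s
Using v = d / t
v = 144 / 13
v = 144/13 m/s

144/13 m/s


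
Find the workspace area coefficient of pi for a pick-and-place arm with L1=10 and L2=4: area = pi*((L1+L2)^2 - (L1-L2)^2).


Given: L1 = 10, L2 = 4
(L1+L2)^2 = (14)^2 = 196
(L1-L2)^2 = (6)^2 = 36
Difference = 196 - 36 = 160
This equals 4*L1*L2 = 4*10*4 = 160
Workspace area = 160*pi

160


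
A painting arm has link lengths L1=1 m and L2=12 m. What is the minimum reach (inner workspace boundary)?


Given: L1 = 1 m, L2 = 12 m
For a 2-link planar arm, min reach = |L1 - L2| (second link folded back)
Min reach = |1 - 12|
Min reach = 11 m

11 m


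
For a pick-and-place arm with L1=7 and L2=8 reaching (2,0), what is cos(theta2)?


Given: L1 = 7, L2 = 8, target (x, y) = (2, 0)
Using cos(theta2) = (x^2 + y^2 - L1^2 - L2^2) / (2*L1*L2)
x^2 + y^2 = 2^2 + 0 = 4
L1^2 + L2^2 = 49 + 64 = 113
Numerator = 4 - 113 = -109
Denominator = 2*7*8 = 112
cos(theta2) = -109/112 = -109/112

-109/112


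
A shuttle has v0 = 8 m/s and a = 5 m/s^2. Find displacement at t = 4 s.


Given: v0 = 8 m/s, a = 5 m/s^2, t = 4 s
Using s = v0*t + (1/2)*a*t^2
s = 8*4 + (1/2)*5*4^2
s = 32 + (1/2)*80
s = 32 + 40
s = 72

72 m


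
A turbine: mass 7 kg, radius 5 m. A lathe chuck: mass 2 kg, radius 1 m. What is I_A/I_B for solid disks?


Given: M1=7 kg, R1=5 m, M2=2 kg, R2=1 m
For a disk: I = (1/2)*M*R^2, so I_A/I_B = (M1*R1^2)/(M2*R2^2)
M1*R1^2 = 7*25 = 175
M2*R2^2 = 2*1 = 2
I_A/I_B = 175/2 = 175/2

175/2


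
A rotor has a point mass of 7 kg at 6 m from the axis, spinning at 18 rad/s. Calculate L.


Given: m = 7 kg, r = 6 m, omega = 18 rad/s
For a point mass: I = m*r^2
I = 7*6^2 = 7*36 = 252
L = I*omega = 252*18
L = 4536 kg*m^2/s

4536 kg*m^2/s


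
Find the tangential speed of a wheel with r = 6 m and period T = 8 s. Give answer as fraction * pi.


Given: radius r = 6 m, period T = 8 s
Using v = 2*pi*r / T
v = 2*pi*6 / 8
v = 12*pi / 8
v = 3/2*pi m/s

3/2*pi m/s


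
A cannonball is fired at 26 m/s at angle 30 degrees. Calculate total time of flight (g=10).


Given: v0 = 26 m/s, theta = 30 deg, g = 10 m/s^2
sin(30) = 1/2
Using T = 2*v0*sin(theta) / g
T = 2*26*1/2 / 10
T = 26 / 10
T = 13/5 s

13/5 s


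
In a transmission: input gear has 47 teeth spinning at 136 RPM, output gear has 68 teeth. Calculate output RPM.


Given: N1 = 47 teeth, w1 = 136 RPM, N2 = 68 teeth
Using N1*w1 = N2*w2
w2 = N1*w1 / N2
w2 = 47*136 / 68
w2 = 6392 / 68
w2 = 94 RPM

94 RPM


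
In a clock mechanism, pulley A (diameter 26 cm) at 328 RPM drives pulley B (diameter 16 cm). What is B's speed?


Given: D1 = 26 cm, w1 = 328 RPM, D2 = 16 cm
Using D1*w1 = D2*w2
w2 = D1*w1 / D2
w2 = 26*328 / 16
w2 = 8528 / 16
w2 = 533 RPM

533 RPM


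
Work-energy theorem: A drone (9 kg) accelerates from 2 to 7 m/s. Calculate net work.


Given: m = 9 kg, v0 = 2 m/s, v = 7 m/s
Using W = (1/2)*m*(v^2 - v0^2)
v^2 = 7^2 = 49
v0^2 = 2^2 = 4
v^2 - v0^2 = 49 - 4 = 45
W = (1/2)*9*45 = 405/2 J

405/2 J


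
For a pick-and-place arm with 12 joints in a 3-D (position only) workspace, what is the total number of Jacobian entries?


Given: task space dimension = 3, joints = 12
Jacobian is a 3 x 12 matrix
Total entries = rows * columns
Total = 3 * 12
Total = 36

36


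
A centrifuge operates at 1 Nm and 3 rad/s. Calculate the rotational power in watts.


Given: tau = 1 Nm, omega = 3 rad/s
Using P = tau * omega
P = 1 * 3
P = 3 W

3 W


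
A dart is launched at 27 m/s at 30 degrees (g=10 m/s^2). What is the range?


Given: v0 = 27 m/s, theta = 30 deg, g = 10 m/s^2
sin(2*30) = sin(60) = sqrt(3)/2
Using R = v0^2 * sin(2*theta) / g
R = 27^2 * (sqrt(3)/2) / 10
R = 729 * sqrt(3) / 20
R = 729/20*sqrt(3) m

729/20*sqrt(3) m


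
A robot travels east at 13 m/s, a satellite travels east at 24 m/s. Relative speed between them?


Given: v_A = 13 m/s east, v_B = 24 m/s east
Both move in the same direction; relative speed = |v_A - v_B|
|13 - 24| = |-11|
= 11 m/s

11 m/s


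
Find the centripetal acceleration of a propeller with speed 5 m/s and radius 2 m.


Given: v = 5 m/s, r = 2 m
Using a_c = v^2 / r
a_c = 5^2 / 2
a_c = 25 / 2
a_c = 25/2 m/s^2

25/2 m/s^2


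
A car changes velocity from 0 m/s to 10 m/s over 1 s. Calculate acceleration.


Given: initial velocity v0 = 0 m/s, final velocity v = 10 m/s, time t = 1 s
Using a = (v - v0) / t
a = (10 - 0) / 1
a = 10 / 1
a = 10 m/s^2

10 m/s^2


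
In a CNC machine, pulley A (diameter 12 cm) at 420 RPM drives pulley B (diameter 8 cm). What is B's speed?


Given: D1 = 12 cm, w1 = 420 RPM, D2 = 8 cm
Using D1*w1 = D2*w2
w2 = D1*w1 / D2
w2 = 12*420 / 8
w2 = 5040 / 8
w2 = 630 RPM

630 RPM


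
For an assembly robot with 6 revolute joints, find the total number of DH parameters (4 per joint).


Given: 6 joints, 4 DH parameters per joint (d, theta, a, alpha)
Total DH parameters = number_of_joints * 4
Total = 6 * 4
Total = 24

24


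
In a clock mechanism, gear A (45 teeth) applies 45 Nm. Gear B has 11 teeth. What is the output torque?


Given: N1 = 45, N2 = 11, T1 = 45 Nm
Using T2/T1 = N2/N1
T2 = T1 * N2 / N1
T2 = 45 * 11 / 45
T2 = 495 / 45
T2 = 11 Nm

11 Nm


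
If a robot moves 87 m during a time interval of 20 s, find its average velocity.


Given: distance d = 87 m, time t = 20 s
Using v = d / t
v = 87 / 20
v = 87/20 m/s

87/20 m/s


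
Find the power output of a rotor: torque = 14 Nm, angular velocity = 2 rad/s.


Given: tau = 14 Nm, omega = 2 rad/s
Using P = tau * omega
P = 14 * 2
P = 28 W

28 W


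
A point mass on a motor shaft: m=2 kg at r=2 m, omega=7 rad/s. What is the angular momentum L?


Given: m = 2 kg, r = 2 m, omega = 7 rad/s
For a point mass: I = m*r^2
I = 2*2^2 = 2*4 = 8
L = I*omega = 8*7
L = 56 kg*m^2/s

56 kg*m^2/s


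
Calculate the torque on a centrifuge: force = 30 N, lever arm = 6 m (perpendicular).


Given: F = 30 N, r = 6 m, angle = 90 deg (perpendicular)
Using tau = F * r * sin(90)
sin(90) = 1
tau = 30 * 6 * 1
tau = 180 Nm

180 Nm


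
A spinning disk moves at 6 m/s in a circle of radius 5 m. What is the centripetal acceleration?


Given: v = 6 m/s, r = 5 m
Using a_c = v^2 / r
a_c = 6^2 / 5
a_c = 36 / 5
a_c = 36/5 m/s^2

36/5 m/s^2


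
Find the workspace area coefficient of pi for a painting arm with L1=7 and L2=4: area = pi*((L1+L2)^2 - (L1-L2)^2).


Given: L1 = 7, L2 = 4
(L1+L2)^2 = (11)^2 = 121
(L1-L2)^2 = (3)^2 = 9
Difference = 121 - 9 = 112
This equals 4*L1*L2 = 4*7*4 = 112
Workspace area = 112*pi

112


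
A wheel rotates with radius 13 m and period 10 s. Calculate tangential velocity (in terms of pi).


Given: radius r = 13 m, period T = 10 s
Using v = 2*pi*r / T
v = 2*pi*13 / 10
v = 26*pi / 10
v = 13/5*pi m/s

13/5*pi m/s


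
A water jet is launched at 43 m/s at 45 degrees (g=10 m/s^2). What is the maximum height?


Given: v0 = 43 m/s, theta = 45 deg, g = 10 m/s^2
sin^2(45) = 1/2
Using H = v0^2 * sin^2(theta) / (2*g)
H = 43^2 * 1/2 / (2*10)
H = 1849 * 1/2 / 20
H = 1849/2 / 20
H = 1849/40 m

1849/40 m


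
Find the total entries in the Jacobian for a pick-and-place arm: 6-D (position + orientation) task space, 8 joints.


Given: task space dimension = 6, joints = 8
Jacobian is a 6 x 8 matrix
Total entries = rows * columns
Total = 6 * 8
Total = 48

48


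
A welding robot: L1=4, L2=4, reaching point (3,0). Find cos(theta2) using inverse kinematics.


Given: L1 = 4, L2 = 4, target (x, y) = (3, 0)
Using cos(theta2) = (x^2 + y^2 - L1^2 - L2^2) / (2*L1*L2)
x^2 + y^2 = 3^2 + 0 = 9
L1^2 + L2^2 = 16 + 16 = 32
Numerator = 9 - 32 = -23
Denominator = 2*4*4 = 32
cos(theta2) = -23/32 = -23/32

-23/32


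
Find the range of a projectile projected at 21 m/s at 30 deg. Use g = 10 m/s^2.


Given: v0 = 21 m/s, theta = 30 deg, g = 10 m/s^2
sin(2*30) = sin(60) = sqrt(3)/2
Using R = v0^2 * sin(2*theta) / g
R = 21^2 * (sqrt(3)/2) / 10
R = 441 * sqrt(3) / 20
R = 441/20*sqrt(3) m

441/20*sqrt(3) m


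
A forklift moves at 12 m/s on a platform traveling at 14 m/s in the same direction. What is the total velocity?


Given: object velocity = 12 m/s, platform velocity = 14 m/s (same direction)
Using classical velocity addition: v_total = v_object + v_platform
v_total = 12 + 14
v_total = 26 m/s

26 m/s


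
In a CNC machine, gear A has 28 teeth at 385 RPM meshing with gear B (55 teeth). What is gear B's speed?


Given: N1 = 28 teeth, w1 = 385 RPM, N2 = 55 teeth
Using N1*w1 = N2*w2
w2 = N1*w1 / N2
w2 = 28*385 / 55
w2 = 10780 / 55
w2 = 196 RPM

196 RPM


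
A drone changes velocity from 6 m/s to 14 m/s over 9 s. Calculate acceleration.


Given: initial velocity v0 = 6 m/s, final velocity v = 14 m/s, time t = 9 s
Using a = (v - v0) / t
a = (14 - 6) / 9
a = 8 / 9
a = 8/9 m/s^2

8/9 m/s^2


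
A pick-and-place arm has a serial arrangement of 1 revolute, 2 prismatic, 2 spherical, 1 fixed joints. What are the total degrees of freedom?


Given: serial robot with 1 revolute, 2 prismatic, 2 spherical, 1 fixed joints
DOF contribution per joint type: revolute=1, prismatic=1, spherical=3, fixed=0
DOF = 1*1 + 2*1 + 2*3 + 1*0
DOF = 9

9


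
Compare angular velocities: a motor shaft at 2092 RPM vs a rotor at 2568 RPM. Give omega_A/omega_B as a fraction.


Given: RPM_A = 2092, RPM_B = 2568
omega = 2*pi*RPM/60, so omega_A/omega_B = RPM_A / RPM_B
omega_A/omega_B = 2092 / 2568
omega_A/omega_B = 523/642

523/642


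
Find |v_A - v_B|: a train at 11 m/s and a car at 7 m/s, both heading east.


Given: v_A = 11 m/s east, v_B = 7 m/s east
Both move in the same direction; relative speed = |v_A - v_B|
|11 - 7| = |4|
= 4 m/s

4 m/s


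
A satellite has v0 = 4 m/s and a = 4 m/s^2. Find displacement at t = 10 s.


Given: v0 = 4 m/s, a = 4 m/s^2, t = 10 s
Using s = v0*t + (1/2)*a*t^2
s = 4*10 + (1/2)*4*10^2
s = 40 + (1/2)*400
s = 40 + 200
s = 240

240 m


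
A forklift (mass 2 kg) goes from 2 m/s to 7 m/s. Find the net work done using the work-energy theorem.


Given: m = 2 kg, v0 = 2 m/s, v = 7 m/s
Using W = (1/2)*m*(v^2 - v0^2)
v^2 = 7^2 = 49
v0^2 = 2^2 = 4
v^2 - v0^2 = 49 - 4 = 45
W = (1/2)*2*45 = 45 J

45 J


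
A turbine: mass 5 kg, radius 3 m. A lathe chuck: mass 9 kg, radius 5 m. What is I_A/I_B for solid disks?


Given: M1=5 kg, R1=3 m, M2=9 kg, R2=5 m
For a disk: I = (1/2)*M*R^2, so I_A/I_B = (M1*R1^2)/(M2*R2^2)
M1*R1^2 = 5*9 = 45
M2*R2^2 = 9*25 = 225
I_A/I_B = 45/225 = 1/5

1/5


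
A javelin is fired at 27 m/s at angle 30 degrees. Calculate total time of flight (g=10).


Given: v0 = 27 m/s, theta = 30 deg, g = 10 m/s^2
sin(30) = 1/2
Using T = 2*v0*sin(theta) / g
T = 2*27*1/2 / 10
T = 27 / 10
T = 27/10 s

27/10 s


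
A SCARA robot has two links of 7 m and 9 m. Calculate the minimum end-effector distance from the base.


Given: L1 = 7 m, L2 = 9 m
For a 2-link planar arm, min reach = |L1 - L2| (second link folded back)
Min reach = |7 - 9|
Min reach = 2 m

2 m


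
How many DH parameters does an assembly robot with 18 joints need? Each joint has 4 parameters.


Given: 18 joints, 4 DH parameters per joint (d, theta, a, alpha)
Total DH parameters = number_of_joints * 4
Total = 18 * 4
Total = 72

72


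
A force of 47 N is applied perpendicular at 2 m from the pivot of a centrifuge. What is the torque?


Given: F = 47 N, r = 2 m, angle = 90 deg (perpendicular)
Using tau = F * r * sin(90)
sin(90) = 1
tau = 47 * 2 * 1
tau = 94 Nm

94 Nm


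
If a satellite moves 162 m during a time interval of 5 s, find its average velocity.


Given: distance d = 162 m, time t = 5 s
Using v = d / t
v = 162 / 5
v = 162/5 m/s

162/5 m/s


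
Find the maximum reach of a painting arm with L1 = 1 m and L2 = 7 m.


Given: L1 = 1 m, L2 = 7 m
For a 2-link planar arm, max reach = L1 + L2 (fully extended)
Max reach = 1 + 7
Max reach = 8 m

8 m


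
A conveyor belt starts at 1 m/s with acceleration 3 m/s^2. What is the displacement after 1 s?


Given: v0 = 1 m/s, a = 3 m/s^2, t = 1 s
Using s = v0*t + (1/2)*a*t^2
s = 1*1 + (1/2)*3*1^2
s = 1 + (1/2)*3
s = 1 + 3/2
s = 5/2

5/2 m


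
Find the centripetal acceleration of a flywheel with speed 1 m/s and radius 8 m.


Given: v = 1 m/s, r = 8 m
Using a_c = v^2 / r
a_c = 1^2 / 8
a_c = 1 / 8
a_c = 1/8 m/s^2

1/8 m/s^2


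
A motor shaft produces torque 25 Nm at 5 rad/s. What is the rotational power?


Given: tau = 25 Nm, omega = 5 rad/s
Using P = tau * omega
P = 25 * 5
P = 125 W

125 W


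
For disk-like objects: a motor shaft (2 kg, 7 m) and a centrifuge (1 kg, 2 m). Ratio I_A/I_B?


Given: M1=2 kg, R1=7 m, M2=1 kg, R2=2 m
For a disk: I = (1/2)*M*R^2, so I_A/I_B = (M1*R1^2)/(M2*R2^2)
M1*R1^2 = 2*49 = 98
M2*R2^2 = 1*4 = 4
I_A/I_B = 98/4 = 49/2

49/2


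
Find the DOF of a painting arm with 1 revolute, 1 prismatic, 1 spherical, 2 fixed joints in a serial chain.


Given: serial robot with 1 revolute, 1 prismatic, 1 spherical, 2 fixed joints
DOF contribution per joint type: revolute=1, prismatic=1, spherical=3, fixed=0
DOF = 1*1 + 1*1 + 1*3 + 2*0
DOF = 5

5


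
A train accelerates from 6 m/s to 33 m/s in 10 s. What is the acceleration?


Given: initial velocity v0 = 6 m/s, final velocity v = 33 m/s, time t = 10 s
Using a = (v - v0) / t
a = (33 - 6) / 10
a = 27 / 10
a = 27/10 m/s^2

27/10 m/s^2


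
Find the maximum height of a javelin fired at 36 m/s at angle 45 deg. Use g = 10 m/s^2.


Given: v0 = 36 m/s, theta = 45 deg, g = 10 m/s^2
sin^2(45) = 1/2
Using H = v0^2 * sin^2(theta) / (2*g)
H = 36^2 * 1/2 / (2*10)
H = 1296 * 1/2 / 20
H = 648 / 20
H = 162/5 m

162/5 m


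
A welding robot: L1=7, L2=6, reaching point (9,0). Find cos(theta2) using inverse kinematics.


Given: L1 = 7, L2 = 6, target (x, y) = (9, 0)
Using cos(theta2) = (x^2 + y^2 - L1^2 - L2^2) / (2*L1*L2)
x^2 + y^2 = 9^2 + 0 = 81
L1^2 + L2^2 = 49 + 36 = 85
Numerator = 81 - 85 = -4
Denominator = 2*7*6 = 84
cos(theta2) = -4/84 = -1/21

-1/21


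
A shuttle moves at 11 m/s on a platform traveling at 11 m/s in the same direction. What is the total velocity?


Given: object velocity = 11 m/s, platform velocity = 11 m/s (same direction)
Using classical velocity addition: v_total = v_object + v_platform
v_total = 11 + 11
v_total = 22 m/s

22 m/s
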